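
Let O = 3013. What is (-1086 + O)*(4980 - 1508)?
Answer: 6690544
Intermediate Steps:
(-1086 + O)*(4980 - 1508) = (-1086 + 3013)*(4980 - 1508) = 1927*3472 = 6690544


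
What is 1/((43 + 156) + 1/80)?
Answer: 80/15921 ≈ 0.0050248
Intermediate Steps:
1/((43 + 156) + 1/80) = 1/(199 + 1/80) = 1/(15921/80) = 80/15921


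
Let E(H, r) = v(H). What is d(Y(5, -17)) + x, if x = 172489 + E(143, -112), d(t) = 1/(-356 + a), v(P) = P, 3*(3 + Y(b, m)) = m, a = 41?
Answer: 54379079/315 ≈ 1.7263e+5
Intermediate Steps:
Y(b, m) = -3 + m/3
E(H, r) = H
d(t) = -1/315 (d(t) = 1/(-356 + 41) = 1/(-315) = -1/315)
x = 172632 (x = 172489 + 143 = 172632)
d(Y(5, -17)) + x = -1/315 + 172632 = 54379079/315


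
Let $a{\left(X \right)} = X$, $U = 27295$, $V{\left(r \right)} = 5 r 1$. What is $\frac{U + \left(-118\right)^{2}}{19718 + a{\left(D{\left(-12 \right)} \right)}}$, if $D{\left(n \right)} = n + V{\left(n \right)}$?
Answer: $\frac{877}{418} \approx 2.0981$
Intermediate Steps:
$V{\left(r \right)} = 5 r$
$D{\left(n \right)} = 6 n$ ($D{\left(n \right)} = n + 5 n = 6 n$)
$\frac{U + \left(-118\right)^{2}}{19718 + a{\left(D{\left(-12 \right)} \right)}} = \frac{27295 + \left(-118\right)^{2}}{19718 + 6 \left(-12\right)} = \frac{27295 + 13924}{19718 - 72} = \frac{41219}{19646} = 41219 \cdot \frac{1}{19646} = \frac{877}{418}$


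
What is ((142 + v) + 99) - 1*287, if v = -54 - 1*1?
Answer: -101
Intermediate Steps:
v = -55 (v = -54 - 1 = -55)
((142 + v) + 99) - 1*287 = ((142 - 55) + 99) - 1*287 = (87 + 99) - 287 = 186 - 287 = -101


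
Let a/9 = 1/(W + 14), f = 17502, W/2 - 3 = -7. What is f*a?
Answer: 26253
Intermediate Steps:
W = -8 (W = 6 + 2*(-7) = 6 - 14 = -8)
a = 3/2 (a = 9/(-8 + 14) = 9/6 = 9*(1/6) = 3/2 ≈ 1.5000)
f*a = 17502*(3/2) = 26253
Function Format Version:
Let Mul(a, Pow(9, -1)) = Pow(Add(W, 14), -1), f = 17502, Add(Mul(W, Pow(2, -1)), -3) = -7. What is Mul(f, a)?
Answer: 26253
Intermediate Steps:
W = -8 (W = Add(6, Mul(2, -7)) = Add(6, -14) = -8)
a = Rational(3, 2) (a = Mul(9, Pow(Add(-8, 14), -1)) = Mul(9, Pow(6, -1)) = Mul(9, Rational(1, 6)) = Rational(3, 2) ≈ 1.5000)
Mul(f, a) = Mul(17502, Rational(3, 2)) = 26253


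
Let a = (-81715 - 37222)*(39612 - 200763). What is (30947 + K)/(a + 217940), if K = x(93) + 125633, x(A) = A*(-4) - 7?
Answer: 156201/19167034427 ≈ 8.1495e-6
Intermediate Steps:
a = 19166816487 (a = -118937*(-161151) = 19166816487)
x(A) = -7 - 4*A (x(A) = -4*A - 7 = -7 - 4*A)
K = 125254 (K = (-7 - 4*93) + 125633 = (-7 - 372) + 125633 = -379 + 125633 = 125254)
(30947 + K)/(a + 217940) = (30947 + 125254)/(19166816487 + 217940) = 156201/19167034427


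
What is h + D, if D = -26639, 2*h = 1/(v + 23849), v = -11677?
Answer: -648499815/24344 ≈ -26639.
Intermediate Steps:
h = 1/24344 (h = 1/(2*(-11677 + 23849)) = (½)/12172 = (½)*(1/12172) = 1/24344 ≈ 4.1078e-5)
h + D = 1/24344 - 26639 = -648499815/24344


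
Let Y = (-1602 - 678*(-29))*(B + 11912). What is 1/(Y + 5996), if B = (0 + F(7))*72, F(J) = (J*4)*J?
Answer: 1/469999436 ≈ 2.1277e-9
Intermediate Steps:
F(J) = 4*J² (F(J) = (4*J)*J = 4*J²)
B = 14112 (B = (0 + 4*7²)*72 = (0 + 4*49)*72 = (0 + 196)*72 = 196*72 = 14112)
Y = 469993440 (Y = (-1602 - 678*(-29))*(14112 + 11912) = (-1602 + 19662)*26024 = 18060*26024 = 469993440)
1/(Y + 5996) = 1/(469993440 + 5996) = 1/469999436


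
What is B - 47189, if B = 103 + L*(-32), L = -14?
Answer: -46638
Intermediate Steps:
B = 551 (B = 103 - 14*(-32) = 103 + 448 = 551)
B - 47189 = 551 - 47189 = -46638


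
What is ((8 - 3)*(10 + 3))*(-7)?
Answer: -455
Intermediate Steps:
((8 - 3)*(10 + 3))*(-7) = (5*13)*(-7) = 65*(-7) = -455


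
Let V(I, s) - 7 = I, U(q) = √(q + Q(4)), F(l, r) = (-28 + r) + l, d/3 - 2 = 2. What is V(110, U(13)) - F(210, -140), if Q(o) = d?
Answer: 75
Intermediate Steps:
d = 12 (d = 6 + 3*2 = 6 + 6 = 12)
Q(o) = 12
F(l, r) = -28 + l + r
U(q) = √(12 + q) (U(q) = √(q + 12) = √(12 + q))
V(I, s) = 7 + I
V(110, U(13)) - F(210, -140) = (7 + 110) - (-28 + 210 - 140) = 117 - 1*42 = 117 - 42 = 75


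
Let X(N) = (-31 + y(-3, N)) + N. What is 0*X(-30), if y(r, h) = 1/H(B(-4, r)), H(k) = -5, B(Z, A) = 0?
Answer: 0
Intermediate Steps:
y(r, h) = -⅕ (y(r, h) = 1/(-5) = -⅕)
X(N) = -156/5 + N (X(N) = (-31 - ⅕) + N = -156/5 + N)
0*X(-30) = 0*(-156/5 - 30) = 0*(-306/5) = 0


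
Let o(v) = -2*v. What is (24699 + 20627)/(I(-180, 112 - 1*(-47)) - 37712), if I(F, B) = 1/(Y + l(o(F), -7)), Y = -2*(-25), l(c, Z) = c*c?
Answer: -5876515900/4889360799 ≈ -1.2019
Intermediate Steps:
l(c, Z) = c²
Y = 50
I(F, B) = 1/(50 + 4*F²) (I(F, B) = 1/(50 + (-2*F)²) = 1/(50 + 4*F²))
(24699 + 20627)/(I(-180, 112 - 1*(-47)) - 37712) = (24699 + 20627)/(1/(2*(25 + 2*(-180)²)) - 37712) = 45326/(1/(2*(25 + 2*32400)) - 37712) = 45326/(1/(2*(25 + 64800)) - 37712) = 45326/((½)/64825 - 37712) = 45326/((½)*(1/64825) - 37712) = 45326/(1/129650 - 37712) = 45326/(-4889360799/129650) = 45326*(-129650/4889360799) = -5876515900/4889360799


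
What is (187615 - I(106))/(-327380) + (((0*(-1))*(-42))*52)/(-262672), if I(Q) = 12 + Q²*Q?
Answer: 1003413/327380 ≈ 3.0650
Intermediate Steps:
I(Q) = 12 + Q³
(187615 - I(106))/(-327380) + (((0*(-1))*(-42))*52)/(-262672) = (187615 - (12 + 106³))/(-327380) + (((0*(-1))*(-42))*52)/(-262672) = (187615 - (12 + 1191016))*(-1/327380) + ((0*(-42))*52)*(-1/262672) = (187615 - 1*1191028)*(-1/327380) + (0*52)*(-1/262672) = (187615 - 1191028)*(-1/327380) + 0*(-1/262672) = -1003413*(-1/327380) + 0 = 1003413/327380 + 0 = 1003413/327380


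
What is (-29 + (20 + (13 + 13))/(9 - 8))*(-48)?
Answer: -816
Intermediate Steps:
(-29 + (20 + (13 + 13))/(9 - 8))*(-48) = (-29 + (20 + 26)/1)*(-48) = (-29 + 46*1)*(-48) = (-29 + 46)*(-48) = 17*(-48) = -816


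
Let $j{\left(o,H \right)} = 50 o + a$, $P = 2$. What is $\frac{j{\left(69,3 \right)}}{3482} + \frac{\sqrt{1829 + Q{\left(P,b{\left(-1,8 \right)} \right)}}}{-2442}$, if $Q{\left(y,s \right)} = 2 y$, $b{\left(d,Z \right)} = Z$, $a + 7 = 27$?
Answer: $\frac{1735}{1741} - \frac{\sqrt{1833}}{2442} \approx 0.97902$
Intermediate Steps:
$a = 20$ ($a = -7 + 27 = 20$)
$j{\left(o,H \right)} = 20 + 50 o$ ($j{\left(o,H \right)} = 50 o + 20 = 20 + 50 o$)
$\frac{j{\left(69,3 \right)}}{3482} + \frac{\sqrt{1829 + Q{\left(P,b{\left(-1,8 \right)} \right)}}}{-2442} = \frac{20 + 50 \cdot 69}{3482} + \frac{\sqrt{1829 + 2 \cdot 2}}{-2442} = \left(20 + 3450\right) \frac{1}{3482} + \sqrt{1829 + 4} \left(- \frac{1}{2442}\right) = 3470 \cdot \frac{1}{3482} + \sqrt{1833} \left(- \frac{1}{2442}\right) = \frac{1735}{1741} - \frac{\sqrt{1833}}{2442}$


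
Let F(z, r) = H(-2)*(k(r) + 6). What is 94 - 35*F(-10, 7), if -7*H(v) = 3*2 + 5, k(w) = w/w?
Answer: 479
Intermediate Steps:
k(w) = 1
H(v) = -11/7 (H(v) = -(3*2 + 5)/7 = -(6 + 5)/7 = -⅐*11 = -11/7)
F(z, r) = -11 (F(z, r) = -11*(1 + 6)/7 = -11/7*7 = -11)
94 - 35*F(-10, 7) = 94 - 35*(-11) = 94 + 385 = 479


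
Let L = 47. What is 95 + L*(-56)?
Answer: -2537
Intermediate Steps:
95 + L*(-56) = 95 + 47*(-56) = 95 - 2632 = -2537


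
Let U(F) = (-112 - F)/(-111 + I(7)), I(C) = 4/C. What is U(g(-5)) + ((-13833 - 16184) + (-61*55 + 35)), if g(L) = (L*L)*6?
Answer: -25767667/773 ≈ -33335.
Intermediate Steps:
g(L) = 6*L² (g(L) = L²*6 = 6*L²)
U(F) = 784/773 + 7*F/773 (U(F) = (-112 - F)/(-111 + 4/7) = (-112 - F)/(-773/7) = (-112 - F)*(-7/773) = 784/773 + 7*F/773)
U(g(-5)) + ((-13833 - 16184) + (-61*55 + 35)) = (784/773 + 7*(6*(-5)²)/773) + ((-13833 - 16184) + (-61*55 + 35)) = (784/773 + 7*(6*25)/773) + (-30017 + (-3355 + 35)) = (784/773 + (7/773)*150) + (-30017 - 3320) = (784/773 + 1050/773) - 33337 = 1834/773 - 33337 = -25767667/773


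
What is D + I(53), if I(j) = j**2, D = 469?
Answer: 3278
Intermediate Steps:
D + I(53) = 469 + 53**2 = 469 + 2809 = 3278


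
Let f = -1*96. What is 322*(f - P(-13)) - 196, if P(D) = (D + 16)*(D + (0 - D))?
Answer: -31108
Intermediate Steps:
P(D) = 0 (P(D) = (16 + D)*(D - D) = (16 + D)*0 = 0)
f = -96
322*(f - P(-13)) - 196 = 322*(-96 - 1*0) - 196 = 322*(-96 + 0) - 196 = 322*(-96) - 196 = -30912 - 196 = -31108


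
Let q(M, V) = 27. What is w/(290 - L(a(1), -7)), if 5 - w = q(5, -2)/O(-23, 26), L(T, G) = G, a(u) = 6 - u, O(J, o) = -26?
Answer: 157/7722 ≈ 0.020332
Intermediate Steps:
w = 157/26 (w = 5 - 27/(-26) = 5 - 27*(-1)/26 = 5 - 1*(-27/26) = 5 + 27/26 = 157/26 ≈ 6.0385)
w/(290 - L(a(1), -7)) = 157/(26*(290 - 1*(-7))) = 157/(26*(290 + 7)) = (157/26)/297 = (157/26)*(1/297) = 157/7722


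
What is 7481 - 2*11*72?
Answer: 5897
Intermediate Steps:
7481 - 2*11*72 = 7481 - 22*72 = 7481 - 1*1584 = 7481 - 1584 = 5897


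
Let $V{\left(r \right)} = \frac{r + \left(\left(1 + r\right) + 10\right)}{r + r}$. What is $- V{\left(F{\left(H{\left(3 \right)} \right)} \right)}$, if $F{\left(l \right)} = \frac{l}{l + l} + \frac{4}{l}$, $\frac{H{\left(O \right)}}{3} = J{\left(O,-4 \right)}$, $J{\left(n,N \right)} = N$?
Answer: $-34$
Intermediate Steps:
$H{\left(O \right)} = -12$ ($H{\left(O \right)} = 3 \left(-4\right) = -12$)
$F{\left(l \right)} = \frac{1}{2} + \frac{4}{l}$ ($F{\left(l \right)} = \frac{l}{2 l} + \frac{4}{l} = l \frac{1}{2 l} + \frac{4}{l} = \frac{1}{2} + \frac{4}{l}$)
$V{\left(r \right)} = \frac{11 + 2 r}{2 r}$ ($V{\left(r \right)} = \frac{r + \left(11 + r\right)}{2 r} = \left(11 + 2 r\right) \frac{1}{2 r} = \frac{11 + 2 r}{2 r}$)
$- V{\left(F{\left(H{\left(3 \right)} \right)} \right)} = - \frac{\frac{11}{2} + \frac{8 - 12}{2 \left(-12\right)}}{\frac{1}{2} \frac{1}{-12} \left(8 - 12\right)} = - \frac{\frac{11}{2} + \frac{1}{2} \left(- \frac{1}{12}\right) \left(-4\right)}{\frac{1}{2} \left(- \frac{1}{12}\right) \left(-4\right)} = - \frac{1}{\frac{1}{6}} \left(\frac{11}{2} + \frac{1}{6}\right) = - \frac{6 \cdot 17}{3} = \left(-1\right) 34 = -34$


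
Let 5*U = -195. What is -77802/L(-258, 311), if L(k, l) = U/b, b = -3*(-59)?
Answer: 4590318/13 ≈ 3.5310e+5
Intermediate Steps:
U = -39 (U = (1/5)*(-195) = -39)
b = 177
L(k, l) = -13/59 (L(k, l) = -39/177 = -39*1/177 = -13/59)
-77802/L(-258, 311) = -77802/(-13/59) = -77802*(-59/13) = 4590318/13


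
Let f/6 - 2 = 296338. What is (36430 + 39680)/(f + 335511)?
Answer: 25370/704517 ≈ 0.036011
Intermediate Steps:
f = 1778040 (f = 12 + 6*296338 = 12 + 1778028 = 1778040)
(36430 + 39680)/(f + 335511) = (36430 + 39680)/(1778040 + 335511) = 76110/2113551 = 76110*(1/2113551) = 25370/704517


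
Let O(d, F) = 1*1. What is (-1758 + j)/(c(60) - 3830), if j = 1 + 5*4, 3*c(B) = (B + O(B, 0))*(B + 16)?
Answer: 5211/6854 ≈ 0.76029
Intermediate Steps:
O(d, F) = 1
c(B) = (1 + B)*(16 + B)/3 (c(B) = ((B + 1)*(B + 16))/3 = ((1 + B)*(16 + B))/3 = (1 + B)*(16 + B)/3)
j = 21 (j = 1 + 20 = 21)
(-1758 + j)/(c(60) - 3830) = (-1758 + 21)/((16/3 + (⅓)*60² + (17/3)*60) - 3830) = -1737/((16/3 + (⅓)*3600 + 340) - 3830) = -1737/((16/3 + 1200 + 340) - 3830) = -1737/(4636/3 - 3830) = -1737/(-6854/3) = -1737*(-3/6854) = 5211/6854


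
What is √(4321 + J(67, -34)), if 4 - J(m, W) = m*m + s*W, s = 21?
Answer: 5*√22 ≈ 23.452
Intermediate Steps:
J(m, W) = 4 - m² - 21*W (J(m, W) = 4 - (m*m + 21*W) = 4 - (m² + 21*W) = 4 + (-m² - 21*W) = 4 - m² - 21*W)
√(4321 + J(67, -34)) = √(4321 + (4 - 1*67² - 21*(-34))) = √(4321 + (4 - 1*4489 + 714)) = √(4321 + (4 - 4489 + 714)) = √(4321 - 3771) = √550 = 5*√22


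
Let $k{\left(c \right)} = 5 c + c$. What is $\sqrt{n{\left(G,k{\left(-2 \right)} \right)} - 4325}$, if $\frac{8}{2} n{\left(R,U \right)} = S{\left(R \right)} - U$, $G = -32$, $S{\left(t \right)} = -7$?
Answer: $\frac{i \sqrt{17295}}{2} \approx 65.755 i$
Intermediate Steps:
$k{\left(c \right)} = 6 c$
$n{\left(R,U \right)} = - \frac{7}{4} - \frac{U}{4}$ ($n{\left(R,U \right)} = \frac{-7 - U}{4} = - \frac{7}{4} - \frac{U}{4}$)
$\sqrt{n{\left(G,k{\left(-2 \right)} \right)} - 4325} = \sqrt{\left(- \frac{7}{4} - \frac{6 \left(-2\right)}{4}\right) - 4325} = \sqrt{\left(- \frac{7}{4} - -3\right) - 4325} = \sqrt{\left(- \frac{7}{4} + 3\right) - 4325} = \sqrt{\frac{5}{4} - 4325} = \sqrt{- \frac{17295}{4}} = \frac{i \sqrt{17295}}{2}$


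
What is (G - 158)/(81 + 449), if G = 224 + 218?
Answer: 142/265 ≈ 0.53585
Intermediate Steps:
G = 442
(G - 158)/(81 + 449) = (442 - 158)/(81 + 449) = 284/530 = (1/530)*284 = 142/265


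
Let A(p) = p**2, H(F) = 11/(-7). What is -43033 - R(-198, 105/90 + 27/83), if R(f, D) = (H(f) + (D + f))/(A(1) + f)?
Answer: -29553258991/686742 ≈ -43034.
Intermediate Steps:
H(F) = -11/7 (H(F) = 11*(-1/7) = -11/7)
R(f, D) = (-11/7 + D + f)/(1 + f) (R(f, D) = (-11/7 + (D + f))/(1**2 + f) = (-11/7 + D + f)/(1 + f))
-43033 - R(-198, 105/90 + 27/83) = -43033 - (-11/7 + (105/90 + 27/83) - 198)/(1 - 198) = -43033 - (-11/7 + (105*(1/90) + 27*(1/83)) - 198)/(-197) = -43033 - (-1)*(-11/7 + (7/6 + 27/83) - 198)/197 = -43033 - (-1)*(-11/7 + 743/498 - 198)/197 = -43033 - (-1)*(-690505)/(197*3486) = -43033 - 1*690505/686742 = -43033 - 690505/686742 = -29553258991/686742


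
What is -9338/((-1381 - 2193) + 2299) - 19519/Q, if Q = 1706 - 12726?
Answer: 25558297/2810100 ≈ 9.0952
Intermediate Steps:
Q = -11020
-9338/((-1381 - 2193) + 2299) - 19519/Q = -9338/((-1381 - 2193) + 2299) - 19519/(-11020) = -9338/(-3574 + 2299) - 19519*(-1/11020) = -9338/(-1275) + 19519/11020 = -9338*(-1/1275) + 19519/11020 = 9338/1275 + 19519/11020 = 25558297/2810100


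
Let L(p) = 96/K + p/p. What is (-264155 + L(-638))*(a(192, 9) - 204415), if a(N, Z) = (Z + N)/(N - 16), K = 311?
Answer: 1477781005103261/27368 ≈ 5.3997e+10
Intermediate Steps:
a(N, Z) = (N + Z)/(-16 + N)
L(p) = 407/311 (L(p) = 96/311 + p/p = 96*(1/311) + 1 = 96/311 + 1 = 407/311)
(-264155 + L(-638))*(a(192, 9) - 204415) = (-264155 + 407/311)*((192 + 9)/(-16 + 192) - 204415) = -82151798*(201/176 - 204415)/311 = -82151798/311*(-35976839/176) = 1477781005103261/27368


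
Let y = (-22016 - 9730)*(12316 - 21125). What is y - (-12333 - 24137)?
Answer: 279686984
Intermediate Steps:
y = 279650514 (y = -31746*(-8809) = 279650514)
y - (-12333 - 24137) = 279650514 - (-12333 - 24137) = 279650514 - 1*(-36470) = 279650514 + 36470 = 279686984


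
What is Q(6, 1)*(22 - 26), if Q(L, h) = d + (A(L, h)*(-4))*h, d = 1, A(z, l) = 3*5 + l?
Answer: 252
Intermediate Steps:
A(z, l) = 15 + l
Q(L, h) = 1 + h*(-60 - 4*h) (Q(L, h) = 1 + ((15 + h)*(-4))*h = 1 + (-60 - 4*h)*h = 1 + h*(-60 - 4*h))
Q(6, 1)*(22 - 26) = (1 - 4*1*(15 + 1))*(22 - 26) = (1 - 4*1*16)*(-4) = (1 - 64)*(-4) = -63*(-4) = 252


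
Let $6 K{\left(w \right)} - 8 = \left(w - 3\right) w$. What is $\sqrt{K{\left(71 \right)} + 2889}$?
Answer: $\sqrt{3695} \approx 60.786$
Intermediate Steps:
$K{\left(w \right)} = \frac{4}{3} + \frac{w \left(-3 + w\right)}{6}$ ($K{\left(w \right)} = \frac{4}{3} + \frac{\left(w - 3\right) w}{6} = \frac{4}{3} + \frac{\left(-3 + w\right) w}{6} = \frac{4}{3} + \frac{w \left(-3 + w\right)}{6}$)
$\sqrt{K{\left(71 \right)} + 2889} = \sqrt{\left(\frac{4}{3} - \frac{71}{2} + \frac{71^{2}}{6}\right) + 2889} = \sqrt{\left(\frac{4}{3} - \frac{71}{2} + \frac{1}{6} \cdot 5041\right) + 2889} = \sqrt{\left(\frac{4}{3} - \frac{71}{2} + \frac{5041}{6}\right) + 2889} = \sqrt{806 + 2889} = \sqrt{3695}$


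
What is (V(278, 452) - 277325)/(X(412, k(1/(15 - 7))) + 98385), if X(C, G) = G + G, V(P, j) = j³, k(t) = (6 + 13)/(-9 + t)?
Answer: 6536833893/6985031 ≈ 935.83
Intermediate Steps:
k(t) = 19/(-9 + t)
X(C, G) = 2*G
(V(278, 452) - 277325)/(X(412, k(1/(15 - 7))) + 98385) = (452³ - 277325)/(2*(19/(-9 + 1/(15 - 7))) + 98385) = (92345408 - 277325)/(2*(19/(-9 + 1/8)) + 98385) = 92068083/(2*(19/(-9 + ⅛)) + 98385) = 92068083/(2*(19/(-71/8)) + 98385) = 92068083/(2*(19*(-8/71)) + 98385) = 92068083/(2*(-152/71) + 98385) = 92068083/(-304/71 + 98385) = 92068083/(6985031/71) = 92068083*(71/6985031) = 6536833893/6985031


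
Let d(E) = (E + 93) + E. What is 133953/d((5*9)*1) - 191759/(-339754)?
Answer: 15182053153/20724994 ≈ 732.55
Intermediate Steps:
d(E) = 93 + 2*E (d(E) = (93 + E) + E = 93 + 2*E)
133953/d((5*9)*1) - 191759/(-339754) = 133953/(93 + 2*((5*9)*1)) - 191759/(-339754) = 133953/(93 + 2*(45*1)) - 191759*(-1/339754) = 133953/(93 + 2*45) + 191759/339754 = 133953/(93 + 90) + 191759/339754 = 133953/183 + 191759/339754 = 133953*(1/183) + 191759/339754 = 44651/61 + 191759/339754 = 15182053153/20724994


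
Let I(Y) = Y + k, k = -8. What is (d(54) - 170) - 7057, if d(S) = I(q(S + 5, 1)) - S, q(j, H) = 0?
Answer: -7289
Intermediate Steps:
I(Y) = -8 + Y (I(Y) = Y - 8 = -8 + Y)
d(S) = -8 - S (d(S) = (-8 + 0) - S = -8 - S)
(d(54) - 170) - 7057 = ((-8 - 1*54) - 170) - 7057 = ((-8 - 54) - 170) - 7057 = (-62 - 170) - 7057 = -232 - 7057 = -7289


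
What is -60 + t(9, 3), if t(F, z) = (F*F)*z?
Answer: 183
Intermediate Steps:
t(F, z) = z*F² (t(F, z) = F²*z = z*F²)
-60 + t(9, 3) = -60 + 3*9² = -60 + 3*81 = -60 + 243 = 183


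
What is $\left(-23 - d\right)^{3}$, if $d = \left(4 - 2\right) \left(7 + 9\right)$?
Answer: $-166375$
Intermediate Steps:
$d = 32$ ($d = 2 \cdot 16 = 32$)
$\left(-23 - d\right)^{3} = \left(-23 - 32\right)^{3} = \left(-55\right)^{3} = -166375$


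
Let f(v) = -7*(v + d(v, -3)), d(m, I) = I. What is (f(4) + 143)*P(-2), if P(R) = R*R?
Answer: 544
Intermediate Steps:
P(R) = R**2
f(v) = 21 - 7*v (f(v) = -7*(v - 3) = -7*(-3 + v) = 21 - 7*v)
(f(4) + 143)*P(-2) = ((21 - 7*4) + 143)*(-2)**2 = ((21 - 28) + 143)*4 = (-7 + 143)*4 = 136*4 = 544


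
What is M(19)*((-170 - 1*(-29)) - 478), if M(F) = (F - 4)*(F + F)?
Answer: -352830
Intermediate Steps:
M(F) = 2*F*(-4 + F) (M(F) = (-4 + F)*(2*F) = 2*F*(-4 + F))
M(19)*((-170 - 1*(-29)) - 478) = (2*19*(-4 + 19))*((-170 - 1*(-29)) - 478) = (2*19*15)*((-170 + 29) - 478) = 570*(-141 - 478) = 570*(-619) = -352830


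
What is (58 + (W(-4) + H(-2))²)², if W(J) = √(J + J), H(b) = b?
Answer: 2788 - 864*I*√2 ≈ 2788.0 - 1221.9*I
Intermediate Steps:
W(J) = √2*√J (W(J) = √(2*J) = √2*√J)
(58 + (W(-4) + H(-2))²)² = (58 + (√2*√(-4) - 2)²)² = (58 + (√2*(2*I) - 2)²)² = (58 + (2*I*√2 - 2)²)² = (58 + (-2 + 2*I*√2)²)²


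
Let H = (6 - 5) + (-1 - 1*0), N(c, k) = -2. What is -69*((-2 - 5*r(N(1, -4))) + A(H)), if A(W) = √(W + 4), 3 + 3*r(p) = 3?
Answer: 0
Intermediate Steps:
r(p) = 0 (r(p) = -1 + (⅓)*3 = -1 + 1 = 0)
H = 0 (H = 1 + (-1 + 0) = 1 - 1 = 0)
A(W) = √(4 + W)
-69*((-2 - 5*r(N(1, -4))) + A(H)) = -69*((-2 - 5*0) + √(4 + 0)) = -69*((-2 + 0) + √4) = -69*(-2 + 2) = -69*0 = 0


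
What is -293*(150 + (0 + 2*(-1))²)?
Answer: -45122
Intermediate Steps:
-293*(150 + (0 + 2*(-1))²) = -293*(150 + (0 - 2)²) = -293*(150 + (-2)²) = -293*(150 + 4) = -293*154 = -45122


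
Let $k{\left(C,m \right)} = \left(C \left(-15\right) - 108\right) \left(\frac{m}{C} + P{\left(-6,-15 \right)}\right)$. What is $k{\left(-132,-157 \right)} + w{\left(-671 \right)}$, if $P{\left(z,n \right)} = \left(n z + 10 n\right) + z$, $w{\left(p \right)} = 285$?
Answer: $- \frac{1331445}{11} \approx -1.2104 \cdot 10^{5}$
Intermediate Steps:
$P{\left(z,n \right)} = z + 10 n + n z$ ($P{\left(z,n \right)} = \left(10 n + n z\right) + z = z + 10 n + n z$)
$k{\left(C,m \right)} = \left(-108 - 15 C\right) \left(-66 + \frac{m}{C}\right)$ ($k{\left(C,m \right)} = \left(C \left(-15\right) - 108\right) \left(\frac{m}{C} - 66\right) = \left(- 15 C - 108\right) \left(\frac{m}{C} - 66\right) = \left(-108 - 15 C\right) \left(\frac{m}{C} - 66\right) = \left(-108 - 15 C\right) \left(-66 + \frac{m}{C}\right)$)
$k{\left(-132,-157 \right)} + w{\left(-671 \right)} = \left(7128 - -2355 + 990 \left(-132\right) - - \frac{16956}{-132}\right) + 285 = \left(7128 + 2355 - 130680 - \left(-16956\right) \left(- \frac{1}{132}\right)\right) + 285 = \left(7128 + 2355 - 130680 - \frac{1413}{11}\right) + 285 = - \frac{1334580}{11} + 285 = - \frac{1331445}{11}$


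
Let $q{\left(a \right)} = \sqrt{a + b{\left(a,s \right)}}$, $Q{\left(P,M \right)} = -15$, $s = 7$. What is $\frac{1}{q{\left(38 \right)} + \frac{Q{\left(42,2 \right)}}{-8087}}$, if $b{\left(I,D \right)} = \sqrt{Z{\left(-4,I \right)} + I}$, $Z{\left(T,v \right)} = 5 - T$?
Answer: $\frac{1}{\frac{15}{8087} + \sqrt{38 + \sqrt{47}}} \approx 0.14927$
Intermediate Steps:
$b{\left(I,D \right)} = \sqrt{9 + I}$ ($b{\left(I,D \right)} = \sqrt{\left(5 - -4\right) + I} = \sqrt{\left(5 + 4\right) + I} = \sqrt{9 + I}$)
$q{\left(a \right)} = \sqrt{a + \sqrt{9 + a}}$
$\frac{1}{q{\left(38 \right)} + \frac{Q{\left(42,2 \right)}}{-8087}} = \frac{1}{\sqrt{38 + \sqrt{9 + 38}} - \frac{15}{-8087}} = \frac{1}{\sqrt{38 + \sqrt{47}} - - \frac{15}{8087}} = \frac{1}{\sqrt{38 + \sqrt{47}} + \frac{15}{8087}} = \frac{1}{\frac{15}{8087} + \sqrt{38 + \sqrt{47}}}$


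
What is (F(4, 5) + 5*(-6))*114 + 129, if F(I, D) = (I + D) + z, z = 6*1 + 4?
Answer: -1125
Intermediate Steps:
z = 10 (z = 6 + 4 = 10)
F(I, D) = 10 + D + I (F(I, D) = (I + D) + 10 = (D + I) + 10 = 10 + D + I)
(F(4, 5) + 5*(-6))*114 + 129 = ((10 + 5 + 4) + 5*(-6))*114 + 129 = (19 - 30)*114 + 129 = -11*114 + 129 = -1254 + 129 = -1125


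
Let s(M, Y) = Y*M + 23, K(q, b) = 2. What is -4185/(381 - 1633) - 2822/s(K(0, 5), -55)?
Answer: 3897239/108924 ≈ 35.779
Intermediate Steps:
s(M, Y) = 23 + M*Y (s(M, Y) = M*Y + 23 = 23 + M*Y)
-4185/(381 - 1633) - 2822/s(K(0, 5), -55) = -4185/(381 - 1633) - 2822/(23 + 2*(-55)) = -4185/(-1252) - 2822/(23 - 110) = -4185*(-1/1252) - 2822/(-87) = 4185/1252 - 2822*(-1/87) = 4185/1252 + 2822/87 = 3897239/108924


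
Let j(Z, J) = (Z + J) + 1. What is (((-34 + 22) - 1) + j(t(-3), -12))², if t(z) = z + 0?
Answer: 729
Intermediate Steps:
t(z) = z
j(Z, J) = 1 + J + Z (j(Z, J) = (J + Z) + 1 = 1 + J + Z)
(((-34 + 22) - 1) + j(t(-3), -12))² = (((-34 + 22) - 1) + (1 - 12 - 3))² = ((-12 - 1) - 14)² = (-13 - 14)² = (-27)² = 729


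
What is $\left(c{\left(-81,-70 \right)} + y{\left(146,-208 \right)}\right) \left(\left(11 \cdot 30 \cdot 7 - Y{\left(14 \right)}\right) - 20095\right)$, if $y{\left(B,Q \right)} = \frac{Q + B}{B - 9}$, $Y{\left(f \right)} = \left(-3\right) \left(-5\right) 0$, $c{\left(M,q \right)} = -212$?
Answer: $\frac{517650210}{137} \approx 3.7785 \cdot 10^{6}$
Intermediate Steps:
$Y{\left(f \right)} = 0$ ($Y{\left(f \right)} = 15 \cdot 0 = 0$)
$y{\left(B,Q \right)} = \frac{B + Q}{-9 + B}$
$\left(c{\left(-81,-70 \right)} + y{\left(146,-208 \right)}\right) \left(\left(11 \cdot 30 \cdot 7 - Y{\left(14 \right)}\right) - 20095\right) = \left(-212 + \frac{146 - 208}{-9 + 146}\right) \left(\left(11 \cdot 30 \cdot 7 - 0\right) - 20095\right) = \left(-212 + \frac{1}{137} \left(-62\right)\right) \left(\left(330 \cdot 7 + 0\right) - 20095\right) = \left(-212 + \frac{1}{137} \left(-62\right)\right) \left(\left(2310 + 0\right) - 20095\right) = \left(-212 - \frac{62}{137}\right) \left(2310 - 20095\right) = \left(- \frac{29106}{137}\right) \left(-17785\right) = \frac{517650210}{137}$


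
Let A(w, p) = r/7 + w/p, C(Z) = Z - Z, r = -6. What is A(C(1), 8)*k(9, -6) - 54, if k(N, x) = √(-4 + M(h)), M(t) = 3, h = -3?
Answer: -54 - 6*I/7 ≈ -54.0 - 0.85714*I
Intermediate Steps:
C(Z) = 0
k(N, x) = I (k(N, x) = √(-4 + 3) = √(-1) = I)
A(w, p) = -6/7 + w/p
A(C(1), 8)*k(9, -6) - 54 = (-6/7 + 0/8)*I - 54 = (-6/7 + 0*(⅛))*I - 54 = (-6/7 + 0)*I - 54 = -6*I/7 - 54 = -54 - 6*I/7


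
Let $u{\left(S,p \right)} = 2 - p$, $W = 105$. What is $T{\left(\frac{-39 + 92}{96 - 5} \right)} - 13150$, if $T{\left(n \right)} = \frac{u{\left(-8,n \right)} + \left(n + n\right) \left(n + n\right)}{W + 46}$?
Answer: $- \frac{16443144675}{1250431} \approx -13150.0$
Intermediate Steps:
$T{\left(n \right)} = \frac{2}{151} - \frac{n}{151} + \frac{4 n^{2}}{151}$ ($T{\left(n \right)} = \frac{\left(2 - n\right) + \left(n + n\right) \left(n + n\right)}{105 + 46} = \frac{\left(2 - n\right) + 2 n 2 n}{151} = \left(\left(2 - n\right) + 4 n^{2}\right) \frac{1}{151} = \left(2 - n + 4 n^{2}\right) \frac{1}{151} = \frac{2}{151} - \frac{n}{151} + \frac{4 n^{2}}{151}$)
$T{\left(\frac{-39 + 92}{96 - 5} \right)} - 13150 = \left(\frac{2}{151} - \frac{\left(-39 + 92\right) \frac{1}{96 - 5}}{151} + \frac{4 \left(\frac{-39 + 92}{96 - 5}\right)^{2}}{151}\right) - 13150 = \left(\frac{2}{151} - \frac{53 \cdot \frac{1}{91}}{151} + \frac{4 \left(\frac{53}{91}\right)^{2}}{151}\right) - 13150 = \left(\frac{2}{151} - \frac{53 \cdot \frac{1}{91}}{151} + \frac{4 \left(53 \cdot \frac{1}{91}\right)^{2}}{151}\right) - 13150 = \left(\frac{2}{151} - \frac{53}{13741} + \frac{4 \left(\frac{53}{91}\right)^{2}}{151}\right) - 13150 = \left(\frac{2}{151} - \frac{53}{13741} + \frac{4}{151} \cdot \frac{2809}{8281}\right) - 13150 = \left(\frac{2}{151} - \frac{53}{13741} + \frac{11236}{1250431}\right) - 13150 = \frac{22975}{1250431} - 13150 = - \frac{16443144675}{1250431}$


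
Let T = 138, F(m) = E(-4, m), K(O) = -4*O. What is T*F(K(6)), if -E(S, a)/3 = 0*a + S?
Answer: 1656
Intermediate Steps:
E(S, a) = -3*S (E(S, a) = -3*(0*a + S) = -3*(0 + S) = -3*S)
F(m) = 12 (F(m) = -3*(-4) = 12)
T*F(K(6)) = 138*12 = 1656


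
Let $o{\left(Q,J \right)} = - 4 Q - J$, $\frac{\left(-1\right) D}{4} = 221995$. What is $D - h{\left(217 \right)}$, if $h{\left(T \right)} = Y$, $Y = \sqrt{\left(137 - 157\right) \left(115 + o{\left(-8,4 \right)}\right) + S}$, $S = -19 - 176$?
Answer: $-887980 - i \sqrt{3055} \approx -8.8798 \cdot 10^{5} - 55.272 i$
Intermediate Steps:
$D = -887980$ ($D = \left(-4\right) 221995 = -887980$)
$o{\left(Q,J \right)} = - J - 4 Q$
$S = -195$ ($S = -19 - 176 = -195$)
$Y = i \sqrt{3055}$ ($Y = \sqrt{\left(137 - 157\right) \left(115 - -28\right) - 195} = \sqrt{- 20 \left(115 + \left(-4 + 32\right)\right) - 195} = \sqrt{- 20 \left(115 + 28\right) - 195} = \sqrt{\left(-20\right) 143 - 195} = \sqrt{-2860 - 195} = \sqrt{-3055} = i \sqrt{3055} \approx 55.272 i$)
$h{\left(T \right)} = i \sqrt{3055}$
$D - h{\left(217 \right)} = -887980 - i \sqrt{3055}$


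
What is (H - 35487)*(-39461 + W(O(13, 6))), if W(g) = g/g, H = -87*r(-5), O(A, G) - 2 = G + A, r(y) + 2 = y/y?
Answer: 1396884000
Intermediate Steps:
r(y) = -1 (r(y) = -2 + y/y = -2 + 1 = -1)
O(A, G) = 2 + A + G (O(A, G) = 2 + (G + A) = 2 + (A + G) = 2 + A + G)
H = 87 (H = -87*(-1) = 87)
W(g) = 1
(H - 35487)*(-39461 + W(O(13, 6))) = (87 - 35487)*(-39461 + 1) = -35400*(-39460) = 1396884000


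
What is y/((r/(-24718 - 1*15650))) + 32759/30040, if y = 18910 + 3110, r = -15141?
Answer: 8901050979473/151611880 ≈ 58709.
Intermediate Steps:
y = 22020
y/((r/(-24718 - 1*15650))) + 32759/30040 = 22020/((-15141/(-24718 - 1*15650))) + 32759/30040 = 22020/((-15141/(-24718 - 15650))) + 32759*(1/30040) = 22020/((-15141/(-40368))) + 32759/30040 = 22020/((-15141*(-1/40368))) + 32759/30040 = 22020/(5047/13456) + 32759/30040 = 22020*(13456/5047) + 32759/30040 = 296301120/5047 + 32759/30040 = 8901050979473/151611880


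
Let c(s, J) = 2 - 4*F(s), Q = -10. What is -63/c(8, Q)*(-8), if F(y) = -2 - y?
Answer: 12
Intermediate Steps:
c(s, J) = 10 + 4*s (c(s, J) = 2 - 4*(-2 - s) = 2 + (8 + 4*s) = 10 + 4*s)
-63/c(8, Q)*(-8) = -63/(10 + 4*8)*(-8) = -63/(10 + 32)*(-8) = -63/42*(-8) = -63*1/42*(-8) = -3/2*(-8) = 12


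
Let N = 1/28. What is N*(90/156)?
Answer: 15/728 ≈ 0.020604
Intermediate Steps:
N = 1/28 ≈ 0.035714
N*(90/156) = (90/156)/28 = (90*(1/156))/28 = (1/28)*(15/26) = 15/728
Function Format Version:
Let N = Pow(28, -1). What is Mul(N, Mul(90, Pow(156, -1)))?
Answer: Rational(15, 728) ≈ 0.020604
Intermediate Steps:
N = Rational(1, 28) ≈ 0.035714
Mul(N, Mul(90, Pow(156, -1))) = Mul(Rational(1, 28), Mul(90, Pow(156, -1))) = Mul(Rational(1, 28), Mul(90, Rational(1, 156))) = Mul(Rational(1, 28), Rational(15, 26)) = Rational(15, 728)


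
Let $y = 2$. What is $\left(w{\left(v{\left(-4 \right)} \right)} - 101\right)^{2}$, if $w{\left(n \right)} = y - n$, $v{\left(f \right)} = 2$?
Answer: $10201$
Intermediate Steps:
$w{\left(n \right)} = 2 - n$
$\left(w{\left(v{\left(-4 \right)} \right)} - 101\right)^{2} = \left(\left(2 - 2\right) - 101\right)^{2} = \left(0 - 101\right)^{2} = \left(-101\right)^{2} = 10201$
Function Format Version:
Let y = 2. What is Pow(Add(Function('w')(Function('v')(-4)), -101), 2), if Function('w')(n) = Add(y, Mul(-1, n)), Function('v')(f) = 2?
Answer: 10201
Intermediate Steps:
Function('w')(n) = Add(2, Mul(-1, n))
Pow(Add(Function('w')(Function('v')(-4)), -101), 2) = Pow(Add(Add(2, Mul(-1, 2)), -101), 2) = Pow(Add(Add(2, -2), -101), 2) = Pow(Add(0, -101), 2) = Pow(-101, 2) = 10201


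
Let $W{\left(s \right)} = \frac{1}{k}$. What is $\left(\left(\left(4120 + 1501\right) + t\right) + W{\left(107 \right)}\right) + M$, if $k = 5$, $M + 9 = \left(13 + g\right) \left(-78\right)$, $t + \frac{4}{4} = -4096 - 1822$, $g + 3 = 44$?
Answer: $- \frac{22594}{5} \approx -4518.8$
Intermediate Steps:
$g = 41$ ($g = -3 + 44 = 41$)
$t = -5919$ ($t = -1 - 5918 = -5919$)
$M = -4221$ ($M = -9 + \left(13 + 41\right) \left(-78\right) = -9 + 54 \left(-78\right) = -9 - 4212 = -4221$)
$W{\left(s \right)} = \frac{1}{5}$
$\left(\left(\left(4120 + 1501\right) + t\right) + W{\left(107 \right)}\right) + M = \left(\left(\left(4120 + 1501\right) - 5919\right) + \frac{1}{5}\right) - 4221 = \left(\left(5621 - 5919\right) + \frac{1}{5}\right) - 4221 = \left(-298 + \frac{1}{5}\right) - 4221 = - \frac{1489}{5} - 4221 = - \frac{22594}{5}$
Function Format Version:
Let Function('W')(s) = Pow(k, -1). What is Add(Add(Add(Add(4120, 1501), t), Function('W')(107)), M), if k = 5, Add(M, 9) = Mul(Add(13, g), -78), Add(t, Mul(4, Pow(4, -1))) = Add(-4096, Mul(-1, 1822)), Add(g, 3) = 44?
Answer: Rational(-22594, 5) ≈ -4518.8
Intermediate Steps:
g = 41 (g = Add(-3, 44) = 41)
t = -5919 (t = Add(-1, Add(-4096, Mul(-1, 1822))) = Add(-1, Add(-4096, -1822)) = Add(-1, -5918) = -5919)
M = -4221 (M = Add(-9, Mul(Add(13, 41), -78)) = Add(-9, Mul(54, -78)) = Add(-9, -4212) = -4221)
Function('W')(s) = Rational(1, 5) (Function('W')(s) = Pow(5, -1) = Rational(1, 5))
Add(Add(Add(Add(4120, 1501), t), Function('W')(107)), M) = Add(Add(Add(Add(4120, 1501), -5919), Rational(1, 5)), -4221) = Add(Add(Add(5621, -5919), Rational(1, 5)), -4221) = Add(Add(-298, Rational(1, 5)), -4221) = Add(Rational(-1489, 5), -4221) = Rational(-22594, 5)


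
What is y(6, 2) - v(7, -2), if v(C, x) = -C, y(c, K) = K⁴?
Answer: 23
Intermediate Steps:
y(6, 2) - v(7, -2) = 2⁴ - (-1)*7 = 16 - 1*(-7) = 16 + 7 = 23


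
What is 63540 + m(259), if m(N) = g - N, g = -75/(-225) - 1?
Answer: 189841/3 ≈ 63280.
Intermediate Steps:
g = -⅔ (g = -75*(-1/225) - 1 = ⅓ - 1 = -⅔ ≈ -0.66667)
m(N) = -⅔ - N
63540 + m(259) = 63540 + (-⅔ - 1*259) = 63540 + (-⅔ - 259) = 63540 - 779/3 = 189841/3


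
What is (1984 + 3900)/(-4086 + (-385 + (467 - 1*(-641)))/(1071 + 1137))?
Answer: -4330624/3007055 ≈ -1.4402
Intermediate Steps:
(1984 + 3900)/(-4086 + (-385 + (467 - 1*(-641)))/(1071 + 1137)) = 5884/(-4086 + (-385 + (467 + 641))/2208) = 5884/(-4086 + (-385 + 1108)*(1/2208)) = 5884/(-4086 + 723*(1/2208)) = 5884/(-4086 + 241/736) = 5884/(-3007055/736) = 5884*(-736/3007055) = -4330624/3007055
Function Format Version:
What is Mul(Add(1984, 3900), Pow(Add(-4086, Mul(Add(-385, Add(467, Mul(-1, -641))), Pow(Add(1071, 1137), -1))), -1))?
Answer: Rational(-4330624, 3007055) ≈ -1.4402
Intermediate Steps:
Mul(Add(1984, 3900), Pow(Add(-4086, Mul(Add(-385, Add(467, Mul(-1, -641))), Pow(Add(1071, 1137), -1))), -1)) = Mul(5884, Pow(Add(-4086, Mul(Add(-385, Add(467, 641)), Pow(2208, -1))), -1)) = Mul(5884, Pow(Add(-4086, Mul(Add(-385, 1108), Rational(1, 2208))), -1)) = Mul(5884, Pow(Add(-4086, Mul(723, Rational(1, 2208))), -1)) = Mul(5884, Pow(Add(-4086, Rational(241, 736)), -1)) = Mul(5884, Pow(Rational(-3007055, 736), -1)) = Mul(5884, Rational(-736, 3007055)) = Rational(-4330624, 3007055)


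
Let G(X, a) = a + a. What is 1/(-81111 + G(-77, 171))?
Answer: -1/80769 ≈ -1.2381e-5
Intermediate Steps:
G(X, a) = 2*a
1/(-81111 + G(-77, 171)) = 1/(-81111 + 2*171) = 1/(-81111 + 342) = 1/(-80769) = -1/80769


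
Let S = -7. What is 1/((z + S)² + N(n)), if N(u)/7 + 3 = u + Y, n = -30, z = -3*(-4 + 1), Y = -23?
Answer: -1/388 ≈ -0.0025773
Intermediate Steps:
z = 9 (z = -3*(-3) = 9)
N(u) = -182 + 7*u (N(u) = -21 + 7*(u - 23) = -21 + 7*(-23 + u) = -21 + (-161 + 7*u) = -182 + 7*u)
1/((z + S)² + N(n)) = 1/((9 - 7)² + (-182 + 7*(-30))) = 1/(2² + (-182 - 210)) = 1/(4 - 392) = 1/(-388) = -1/388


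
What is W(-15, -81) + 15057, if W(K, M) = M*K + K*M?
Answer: 17487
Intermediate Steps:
W(K, M) = 2*K*M (W(K, M) = K*M + K*M = 2*K*M)
W(-15, -81) + 15057 = 2*(-15)*(-81) + 15057 = 2430 + 15057 = 17487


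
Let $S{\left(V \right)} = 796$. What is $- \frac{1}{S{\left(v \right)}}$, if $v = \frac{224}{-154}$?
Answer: $- \frac{1}{796} \approx -0.0012563$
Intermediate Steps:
$v = - \frac{16}{11}$ ($v = 224 \left(- \frac{1}{154}\right) = - \frac{16}{11} \approx -1.4545$)
$- \frac{1}{S{\left(v \right)}} = - \frac{1}{796}$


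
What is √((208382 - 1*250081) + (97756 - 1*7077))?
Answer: 2*√12245 ≈ 221.31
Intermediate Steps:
√((208382 - 1*250081) + (97756 - 1*7077)) = √((208382 - 250081) + (97756 - 7077)) = √(-41699 + 90679) = √48980 = 2*√12245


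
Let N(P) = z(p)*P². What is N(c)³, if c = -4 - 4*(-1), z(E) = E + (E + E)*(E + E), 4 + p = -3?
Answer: 0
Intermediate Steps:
p = -7 (p = -4 - 3 = -7)
z(E) = E + 4*E² (z(E) = E + (2*E)*(2*E) = E + 4*E²)
c = 0 (c = -4 + 4 = 0)
N(P) = 189*P² (N(P) = (-7*(1 + 4*(-7)))*P² = (-7*(1 - 28))*P² = (-7*(-27))*P² = 189*P²)
N(c)³ = (189*0²)³ = (189*0)³ = 0³ = 0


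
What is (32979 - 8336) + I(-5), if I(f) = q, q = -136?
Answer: 24507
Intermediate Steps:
I(f) = -136
(32979 - 8336) + I(-5) = (32979 - 8336) - 136 = 24643 - 136 = 24507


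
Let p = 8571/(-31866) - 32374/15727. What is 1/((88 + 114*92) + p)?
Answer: 167052194/1766355195077 ≈ 9.4575e-5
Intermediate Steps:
p = -388808667/167052194 (p = 8571*(-1/31866) - 32374*1/15727 = -2857/10622 - 32374/15727 = -388808667/167052194 ≈ -2.3275)
1/((88 + 114*92) + p) = 1/((88 + 114*92) - 388808667/167052194) = 1/((88 + 10488) - 388808667/167052194) = 1/(10576 - 388808667/167052194) = 1/(1766355195077/167052194) = 167052194/1766355195077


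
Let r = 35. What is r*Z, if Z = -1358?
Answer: -47530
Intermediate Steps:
r*Z = 35*(-1358) = -47530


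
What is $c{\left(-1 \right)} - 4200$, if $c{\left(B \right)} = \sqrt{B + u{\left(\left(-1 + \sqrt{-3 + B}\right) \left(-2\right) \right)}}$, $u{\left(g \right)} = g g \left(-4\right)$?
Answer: $-4200 + \sqrt{47 + 64 i} \approx -4192.0 + 4.0252 i$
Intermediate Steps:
$u{\left(g \right)} = - 4 g^{2}$ ($u{\left(g \right)} = g^{2} \left(-4\right) = - 4 g^{2}$)
$c{\left(B \right)} = \sqrt{B - 4 \left(2 - 2 \sqrt{-3 + B}\right)^{2}}$ ($c{\left(B \right)} = \sqrt{B - 4 \left(\left(-1 + \sqrt{-3 + B}\right) \left(-2\right)\right)^{2}} = \sqrt{B - 4 \left(2 - 2 \sqrt{-3 + B}\right)^{2}}$)
$c{\left(-1 \right)} - 4200 = \sqrt{-1 - 16 \left(-1 + \sqrt{-3 - 1}\right)^{2}} - 4200 = \sqrt{-1 - 16 \left(-1 + \sqrt{-4}\right)^{2}} - 4200 = \sqrt{-1 - 16 \left(-1 + 2 i\right)^{2}} - 4200 = -4200 + \sqrt{-1 - 16 \left(-1 + 2 i\right)^{2}}$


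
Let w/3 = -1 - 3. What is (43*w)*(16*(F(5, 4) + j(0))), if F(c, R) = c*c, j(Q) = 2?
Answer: -222912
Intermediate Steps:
F(c, R) = c²
w = -12 (w = 3*(-1 - 3) = 3*(-4) = -12)
(43*w)*(16*(F(5, 4) + j(0))) = (43*(-12))*(16*(5² + 2)) = -8256*(25 + 2) = -8256*27 = -516*432 = -222912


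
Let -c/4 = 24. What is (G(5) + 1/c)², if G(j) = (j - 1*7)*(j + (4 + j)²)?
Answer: 272679169/9216 ≈ 29588.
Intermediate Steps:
c = -96 (c = -4*24 = -96)
G(j) = (-7 + j)*(j + (4 + j)²) (G(j) = (j - 7)*(j + (4 + j)²) = (-7 + j)*(j + (4 + j)²))
(G(5) + 1/c)² = ((-112 + 5³ - 47*5 + 2*5²) + 1/(-96))² = ((-112 + 125 - 235 + 2*25) - 1/96)² = ((-112 + 125 - 235 + 50) - 1/96)² = (-172 - 1/96)² = (-16513/96)² = 272679169/9216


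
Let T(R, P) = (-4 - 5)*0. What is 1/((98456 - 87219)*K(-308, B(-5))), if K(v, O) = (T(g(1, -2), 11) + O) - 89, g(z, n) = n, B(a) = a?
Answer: -1/1056278 ≈ -9.4672e-7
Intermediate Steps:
T(R, P) = 0 (T(R, P) = -9*0 = 0)
K(v, O) = -89 + O (K(v, O) = (0 + O) - 89 = O - 89 = -89 + O)
1/((98456 - 87219)*K(-308, B(-5))) = 1/((98456 - 87219)*(-89 - 5)) = 1/(11237*(-94)) = (1/11237)*(-1/94) = -1/1056278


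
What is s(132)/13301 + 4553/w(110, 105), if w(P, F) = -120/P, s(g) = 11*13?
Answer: -666152267/159612 ≈ -4173.6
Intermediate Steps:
s(g) = 143
s(132)/13301 + 4553/w(110, 105) = 143/13301 + 4553/((-120/110)) = 143*(1/13301) + 4553/((-120*1/110)) = 143/13301 + 4553/(-12/11) = 143/13301 + 4553*(-11/12) = 143/13301 - 50083/12 = -666152267/159612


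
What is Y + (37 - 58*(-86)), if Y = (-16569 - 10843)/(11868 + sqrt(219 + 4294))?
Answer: 707420352159/140844911 + 27412*sqrt(4513)/140844911 ≈ 5022.7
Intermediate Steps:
Y = -27412/(11868 + sqrt(4513)) ≈ -2.2967
Y + (37 - 58*(-86)) = (-325325616/140844911 + 27412*sqrt(4513)/140844911) + (37 - 58*(-86)) = (-325325616/140844911 + 27412*sqrt(4513)/140844911) + (37 + 4988) = (-325325616/140844911 + 27412*sqrt(4513)/140844911) + 5025 = 707420352159/140844911 + 27412*sqrt(4513)/140844911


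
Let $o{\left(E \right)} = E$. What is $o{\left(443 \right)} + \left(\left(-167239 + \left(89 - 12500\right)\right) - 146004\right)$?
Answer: $-325211$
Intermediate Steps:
$o{\left(443 \right)} + \left(\left(-167239 + \left(89 - 12500\right)\right) - 146004\right) = 443 + \left(\left(-167239 + \left(89 - 12500\right)\right) - 146004\right) = 443 - 325654 = -325211$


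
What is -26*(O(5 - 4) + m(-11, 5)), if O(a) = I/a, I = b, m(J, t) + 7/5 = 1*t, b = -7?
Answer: 442/5 ≈ 88.400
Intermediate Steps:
m(J, t) = -7/5 + t (m(J, t) = -7/5 + 1*t = -7/5 + t)
I = -7
O(a) = -7/a
-26*(O(5 - 4) + m(-11, 5)) = -26*(-7/(5 - 4) + (-7/5 + 5)) = -26*(-7/1 + 18/5) = -26*(-7*1 + 18/5) = -26*(-7 + 18/5) = -26*(-17/5) = 442/5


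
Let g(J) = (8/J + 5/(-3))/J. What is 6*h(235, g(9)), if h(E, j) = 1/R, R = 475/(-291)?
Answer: -1746/475 ≈ -3.6758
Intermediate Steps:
R = -475/291 (R = 475*(-1/291) = -475/291 ≈ -1.6323)
g(J) = (-5/3 + 8/J)/J (g(J) = (8/J + 5*(-1/3))/J = (8/J - 5/3)/J = (-5/3 + 8/J)/J)
h(E, j) = -291/475 (h(E, j) = 1/(-475/291) = -291/475)
6*h(235, g(9)) = 6*(-291/475) = -1746/475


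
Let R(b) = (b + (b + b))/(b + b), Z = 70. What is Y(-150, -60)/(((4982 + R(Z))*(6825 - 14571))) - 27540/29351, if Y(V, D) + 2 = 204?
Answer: -1063110269042/1133012908041 ≈ -0.93830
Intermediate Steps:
Y(V, D) = 202 (Y(V, D) = -2 + 204 = 202)
R(b) = 3/2 (R(b) = (b + 2*b)/((2*b)) = (3*b)*(1/(2*b)) = 3/2)
Y(-150, -60)/(((4982 + R(Z))*(6825 - 14571))) - 27540/29351 = 202/(((4982 + 3/2)*(6825 - 14571))) - 27540/29351 = 202/(((9967/2)*(-7746))) - 27540*1/29351 = 202/(-38602191) - 27540/29351 = 202*(-1/38602191) - 27540/29351 = -202/38602191 - 27540/29351 = -1063110269042/1133012908041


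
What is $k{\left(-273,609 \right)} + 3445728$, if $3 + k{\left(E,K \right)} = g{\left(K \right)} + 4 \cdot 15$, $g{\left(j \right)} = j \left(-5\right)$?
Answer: $3442740$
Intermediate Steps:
$g{\left(j \right)} = - 5 j$
$k{\left(E,K \right)} = 57 - 5 K$ ($k{\left(E,K \right)} = -3 - \left(-60 + 5 K\right) = 57 - 5 K$)
$k{\left(-273,609 \right)} + 3445728 = \left(57 - 3045\right) + 3445728 = -2988 + 3445728 = 3442740$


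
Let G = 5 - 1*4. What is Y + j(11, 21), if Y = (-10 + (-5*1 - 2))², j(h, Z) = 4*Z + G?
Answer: 374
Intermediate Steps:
G = 1 (G = 5 - 4 = 1)
j(h, Z) = 1 + 4*Z (j(h, Z) = 4*Z + 1 = 1 + 4*Z)
Y = 289 (Y = (-10 + (-5 - 2))² = (-10 - 7)² = (-17)² = 289)
Y + j(11, 21) = 289 + (1 + 4*21) = 289 + (1 + 84) = 289 + 85 = 374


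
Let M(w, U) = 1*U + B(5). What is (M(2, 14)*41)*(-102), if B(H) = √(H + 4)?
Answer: -71094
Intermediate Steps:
B(H) = √(4 + H)
M(w, U) = 3 + U (M(w, U) = 1*U + √(4 + 5) = U + √9 = U + 3 = 3 + U)
(M(2, 14)*41)*(-102) = ((3 + 14)*41)*(-102) = (17*41)*(-102) = 697*(-102) = -71094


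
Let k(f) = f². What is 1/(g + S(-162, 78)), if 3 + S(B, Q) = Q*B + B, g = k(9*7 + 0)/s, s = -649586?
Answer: -92798/1187907765 ≈ -7.8119e-5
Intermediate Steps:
g = -567/92798 (g = (9*7 + 0)²/(-649586) = (63 + 0)²*(-1/649586) = 63²*(-1/649586) = 3969*(-1/649586) = -567/92798 ≈ -0.0061100)
S(B, Q) = -3 + B + B*Q (S(B, Q) = -3 + (Q*B + B) = -3 + (B*Q + B) = -3 + (B + B*Q) = -3 + B + B*Q)
1/(g + S(-162, 78)) = 1/(-567/92798 + (-3 - 162 - 162*78)) = 1/(-567/92798 + (-3 - 162 - 12636)) = 1/(-567/92798 - 12801) = 1/(-1187907765/92798) = -92798/1187907765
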